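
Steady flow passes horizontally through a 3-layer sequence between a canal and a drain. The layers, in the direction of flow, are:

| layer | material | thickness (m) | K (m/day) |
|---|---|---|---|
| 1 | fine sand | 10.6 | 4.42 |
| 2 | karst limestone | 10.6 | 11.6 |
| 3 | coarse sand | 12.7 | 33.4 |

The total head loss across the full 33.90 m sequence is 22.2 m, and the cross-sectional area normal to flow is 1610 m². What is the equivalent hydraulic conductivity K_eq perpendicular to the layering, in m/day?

9.18

Flow is perpendicular to layering, so the layers act in series and the equivalent K is the thickness-weighted harmonic mean.
Total thickness L = 10.6 + 10.6 + 12.7 = 33.90 m.
Σ(b_i/K_i) = 10.6/4.42 + 10.6/11.6 + 12.7/33.4 = 3.692 d.
K_eq = L / Σ(b_i/K_i) = 33.90 / 3.692 = 9.181 m/day.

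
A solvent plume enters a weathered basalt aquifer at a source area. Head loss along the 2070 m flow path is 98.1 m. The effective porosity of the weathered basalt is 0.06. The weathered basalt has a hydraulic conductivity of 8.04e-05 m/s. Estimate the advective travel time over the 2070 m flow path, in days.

Convert K: 8.04e-05 m/s × 86400 = 6.947 m/day.
Hydraulic gradient i = Δh / L = 98.1 / 2070 = 0.04739.
Darcy flux q = K · i = 6.947 × 0.04739 = 0.3292 m/day.
Seepage velocity v = q / n_e = 0.3292 / 0.06 = 5.487 m/day.
Travel time t = L / v = 2070 / 5.487 = 377.3 days.

377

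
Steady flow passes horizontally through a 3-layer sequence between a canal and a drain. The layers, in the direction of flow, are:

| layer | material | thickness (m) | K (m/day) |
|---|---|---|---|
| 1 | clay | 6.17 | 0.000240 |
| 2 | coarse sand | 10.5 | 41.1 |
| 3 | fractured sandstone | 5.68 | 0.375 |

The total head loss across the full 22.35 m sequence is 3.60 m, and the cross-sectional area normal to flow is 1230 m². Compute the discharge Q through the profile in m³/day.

0.172

Flow is perpendicular to layering, so the layers act in series and the equivalent K is the thickness-weighted harmonic mean.
Total thickness L = 6.17 + 10.5 + 5.68 = 22.35 m.
Σ(b_i/K_i) = 6.17/0.000240 + 10.5/41.1 + 5.68/0.375 = 25724 d.
K_eq = L / Σ(b_i/K_i) = 22.35 / 25724 = 0.0008688 m/day.
Q = K_eq · A · (Δh/L) = 0.0008688 × 1230 × (3.60/22.35) = 0.1721 m³/day.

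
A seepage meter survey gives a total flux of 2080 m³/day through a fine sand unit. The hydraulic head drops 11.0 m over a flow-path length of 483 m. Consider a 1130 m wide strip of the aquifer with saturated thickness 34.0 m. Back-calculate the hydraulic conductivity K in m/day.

2.38

Cross-sectional area A = 1130 × 34.0 = 38420 m².
Hydraulic gradient i = Δh / L = 11.0 / 483 = 0.02277.
From Q = K·A·i, K = Q / (A·i) = 2080 / (38420 × 0.02277) = 2.377 m/day.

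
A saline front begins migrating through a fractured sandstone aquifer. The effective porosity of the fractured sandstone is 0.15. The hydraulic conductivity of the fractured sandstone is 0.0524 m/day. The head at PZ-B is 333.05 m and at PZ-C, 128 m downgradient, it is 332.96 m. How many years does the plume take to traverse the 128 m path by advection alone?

Hydraulic gradient i = (333.05 − 332.96) / 128 = 0.09 / 128 = 0.0007031.
Darcy flux q = K · i = 0.05240 × 0.0007031 = 3.684e-05 m/day.
Seepage velocity v = q / n_e = 3.684e-05 / 0.15 = 0.0002456 m/day.
Travel time t = L / v = 128 / 0.0002456 = 5.211e+05 days = 1427 years.

1430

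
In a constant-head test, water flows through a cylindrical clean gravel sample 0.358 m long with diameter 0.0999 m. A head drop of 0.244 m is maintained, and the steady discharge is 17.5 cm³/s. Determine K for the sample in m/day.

Cross-sectional area A = π·(d/2)² = π × (0.0999/2)² = 0.007838 m².
Convert discharge: 17.5 cm³/s = 1.750e-05 m³/s.
Darcy's law rearranged: K = Q·L / (A·Δh) = 1.750e-05 × 0.358 / (0.007838 × 0.244) = 0.003276 m/s = 283.0 m/day.

283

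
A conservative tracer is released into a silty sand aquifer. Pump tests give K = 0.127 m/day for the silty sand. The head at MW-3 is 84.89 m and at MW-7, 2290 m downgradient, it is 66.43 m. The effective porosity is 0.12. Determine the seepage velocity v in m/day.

0.00853

Hydraulic gradient i = (84.89 − 66.43) / 2290 = 18.46 / 2290 = 0.008061.
Darcy flux q = K · i = 0.1270 × 0.008061 = 0.001024 m/day.
Seepage velocity v = q / n_e = 0.001024 / 0.12 = 0.008531 m/day.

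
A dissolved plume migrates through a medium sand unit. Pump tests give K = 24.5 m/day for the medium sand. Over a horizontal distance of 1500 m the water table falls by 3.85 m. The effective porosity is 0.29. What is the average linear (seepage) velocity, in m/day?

Hydraulic gradient i = Δh / L = 3.85 / 1500 = 0.002567.
Darcy flux q = K · i = 24.50 × 0.002567 = 0.06288 m/day.
Seepage velocity v = q / n_e = 0.06288 / 0.29 = 0.2168 m/day.

0.217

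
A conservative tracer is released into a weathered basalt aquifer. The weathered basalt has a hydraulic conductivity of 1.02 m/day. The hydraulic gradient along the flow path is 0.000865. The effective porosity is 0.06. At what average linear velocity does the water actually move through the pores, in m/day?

0.0147

Hydraulic gradient i = 0.000865.
Darcy flux q = K · i = 1.020 × 0.0008650 = 0.0008823 m/day.
Seepage velocity v = q / n_e = 0.0008823 / 0.06 = 0.01471 m/day.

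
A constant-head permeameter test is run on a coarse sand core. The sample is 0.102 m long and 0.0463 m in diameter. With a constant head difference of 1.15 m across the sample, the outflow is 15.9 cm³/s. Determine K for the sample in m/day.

Cross-sectional area A = π·(d/2)² = π × (0.0463/2)² = 0.001684 m².
Convert discharge: 15.9 cm³/s = 1.590e-05 m³/s.
Darcy's law rearranged: K = Q·L / (A·Δh) = 1.590e-05 × 0.102 / (0.001684 × 1.15) = 0.0008376 m/s = 72.37 m/day.

72.4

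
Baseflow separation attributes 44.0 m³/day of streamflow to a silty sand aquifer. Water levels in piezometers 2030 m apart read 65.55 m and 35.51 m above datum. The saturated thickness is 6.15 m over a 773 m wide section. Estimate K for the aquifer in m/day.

0.625

Cross-sectional area A = 773 × 6.15 = 4754 m².
Hydraulic gradient i = (65.55 − 35.51) / 2030 = 30.04 / 2030 = 0.01480.
From Q = K·A·i, K = Q / (A·i) = 44.0 / (4754 × 0.01480) = 0.6255 m/day.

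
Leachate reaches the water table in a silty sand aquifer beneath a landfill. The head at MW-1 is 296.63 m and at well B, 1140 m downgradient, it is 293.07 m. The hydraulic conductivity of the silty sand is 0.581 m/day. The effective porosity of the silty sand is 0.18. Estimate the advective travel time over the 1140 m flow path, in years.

310

Hydraulic gradient i = (296.63 − 293.07) / 1140 = 3.56 / 1140 = 0.003123.
Darcy flux q = K · i = 0.5810 × 0.003123 = 0.001814 m/day.
Seepage velocity v = q / n_e = 0.001814 / 0.18 = 0.01008 m/day.
Travel time t = L / v = 1140 / 0.01008 = 1.131e+05 days = 309.6 years.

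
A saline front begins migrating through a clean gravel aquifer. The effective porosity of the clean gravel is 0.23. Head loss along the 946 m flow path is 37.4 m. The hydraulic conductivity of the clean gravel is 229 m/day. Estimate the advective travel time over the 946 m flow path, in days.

24.0

Hydraulic gradient i = Δh / L = 37.4 / 946 = 0.03953.
Darcy flux q = K · i = 229.0 × 0.03953 = 9.053 m/day.
Seepage velocity v = q / n_e = 9.053 / 0.23 = 39.36 m/day.
Travel time t = L / v = 946 / 39.36 = 24.03 days.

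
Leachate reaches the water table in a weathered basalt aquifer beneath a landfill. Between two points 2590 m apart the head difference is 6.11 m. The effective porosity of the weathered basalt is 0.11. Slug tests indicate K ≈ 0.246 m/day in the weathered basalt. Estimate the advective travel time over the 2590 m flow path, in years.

1340

Hydraulic gradient i = Δh / L = 6.11 / 2590 = 0.002359.
Darcy flux q = K · i = 0.2460 × 0.002359 = 0.0005803 m/day.
Seepage velocity v = q / n_e = 0.0005803 / 0.11 = 0.005276 m/day.
Travel time t = L / v = 2590 / 0.005276 = 4.909e+05 days = 1344 years.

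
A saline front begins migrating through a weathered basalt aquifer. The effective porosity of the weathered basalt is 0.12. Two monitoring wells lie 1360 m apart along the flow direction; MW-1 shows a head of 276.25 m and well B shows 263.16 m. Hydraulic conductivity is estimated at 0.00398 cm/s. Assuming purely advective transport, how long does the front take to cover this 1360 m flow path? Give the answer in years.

Convert K: 0.00398 cm/s × 864 = 3.439 m/day.
Hydraulic gradient i = (276.25 − 263.16) / 1360 = 13.09 / 1360 = 0.009625.
Darcy flux q = K · i = 3.439 × 0.009625 = 0.03310 m/day.
Seepage velocity v = q / n_e = 0.03310 / 0.12 = 0.2758 m/day.
Travel time t = L / v = 1360 / 0.2758 = 4931 days = 13.50 years.

13.5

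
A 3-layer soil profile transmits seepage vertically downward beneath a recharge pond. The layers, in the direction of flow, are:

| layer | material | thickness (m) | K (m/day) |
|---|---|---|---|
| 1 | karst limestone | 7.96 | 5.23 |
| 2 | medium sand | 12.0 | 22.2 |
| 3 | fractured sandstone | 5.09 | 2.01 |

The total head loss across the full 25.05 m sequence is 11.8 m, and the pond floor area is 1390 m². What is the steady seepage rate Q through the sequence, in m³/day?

Flow is perpendicular to layering, so the layers act in series and the equivalent K is the thickness-weighted harmonic mean.
Total thickness L = 7.96 + 12.0 + 5.09 = 25.05 m.
Σ(b_i/K_i) = 7.96/5.23 + 12.0/22.2 + 5.09/2.01 = 4.595 d.
K_eq = L / Σ(b_i/K_i) = 25.05 / 4.595 = 5.452 m/day.
Q = K_eq · A · (Δh/L) = 5.452 × 1390 × (11.8/25.05) = 3570 m³/day.

3570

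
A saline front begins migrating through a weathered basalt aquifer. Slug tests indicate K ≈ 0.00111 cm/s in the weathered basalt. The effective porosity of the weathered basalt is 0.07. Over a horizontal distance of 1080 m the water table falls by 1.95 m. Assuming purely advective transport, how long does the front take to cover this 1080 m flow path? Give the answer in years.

120

Convert K: 0.00111 cm/s × 864 = 0.9590 m/day.
Hydraulic gradient i = Δh / L = 1.95 / 1080 = 0.001806.
Darcy flux q = K · i = 0.9590 × 0.001806 = 0.001732 m/day.
Seepage velocity v = q / n_e = 0.001732 / 0.07 = 0.02474 m/day.
Travel time t = L / v = 1080 / 0.02474 = 43659 days = 119.5 years.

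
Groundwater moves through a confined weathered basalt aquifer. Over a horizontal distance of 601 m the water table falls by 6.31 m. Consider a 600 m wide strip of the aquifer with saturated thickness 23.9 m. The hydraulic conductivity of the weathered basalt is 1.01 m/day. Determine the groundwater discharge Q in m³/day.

152

Cross-sectional area A = 600 × 23.9 = 14340 m².
Hydraulic gradient i = Δh / L = 6.31 / 601 = 0.01050.
Darcy's law: Q = K · A · i = 1.010 × 14340 × 0.01050 = 152.1 m³/day.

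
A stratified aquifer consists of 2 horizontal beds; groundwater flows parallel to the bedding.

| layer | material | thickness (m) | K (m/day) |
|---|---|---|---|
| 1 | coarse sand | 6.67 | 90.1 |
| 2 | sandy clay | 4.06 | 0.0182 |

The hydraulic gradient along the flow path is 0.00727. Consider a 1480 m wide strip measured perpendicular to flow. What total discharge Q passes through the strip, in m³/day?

Flow is parallel to layering, so each bed carries its own Darcy discharge and the transmissivities add.
Σ(K_i·b_i) = 90.1×6.67 + 0.0182×4.06 = 601.0 m²/day.
Hydraulic gradient i = 0.00727.
Q = Σ(K_i·b_i) · W · i = 601.0 × 1480 × 0.007270 = 6467 m³/day.

6470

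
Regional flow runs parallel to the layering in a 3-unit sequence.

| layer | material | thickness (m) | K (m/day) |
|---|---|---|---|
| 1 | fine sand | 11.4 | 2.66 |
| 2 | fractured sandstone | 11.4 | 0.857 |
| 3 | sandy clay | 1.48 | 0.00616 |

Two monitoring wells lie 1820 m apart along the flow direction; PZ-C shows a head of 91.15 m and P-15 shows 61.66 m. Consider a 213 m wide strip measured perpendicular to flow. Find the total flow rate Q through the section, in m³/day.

138

Flow is parallel to layering, so each bed carries its own Darcy discharge and the transmissivities add.
Σ(K_i·b_i) = 2.66×11.4 + 0.857×11.4 + 0.00616×1.48 = 40.10 m²/day.
Hydraulic gradient i = (91.15 − 61.66) / 1820 = 29.49 / 1820 = 0.01620.
Q = Σ(K_i·b_i) · W · i = 40.10 × 213 × 0.01620 = 138.4 m³/day.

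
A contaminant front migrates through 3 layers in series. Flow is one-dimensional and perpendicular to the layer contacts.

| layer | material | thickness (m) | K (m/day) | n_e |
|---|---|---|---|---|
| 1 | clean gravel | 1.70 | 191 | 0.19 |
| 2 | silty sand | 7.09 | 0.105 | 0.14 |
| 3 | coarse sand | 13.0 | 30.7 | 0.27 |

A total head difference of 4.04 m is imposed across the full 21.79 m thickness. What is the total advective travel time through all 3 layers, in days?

81.2

With flow normal to the layers, continuity requires the same specific discharge q through every layer.
Σ(b_i/K_i) = 1.70/191 + 7.09/0.105 + 13.0/30.7 = 67.96 d.
q = Δh / Σ(b_i/K_i) = 4.04 / 67.96 = 0.05945 m/day.
In each layer the seepage velocity is v_i = q/n_i, so the layer transit time is t_i = b_i·n_i / q:
  layer 1 (clean gravel): t_1 = 1.70 × 0.19 / 0.05945 = 5.433 d
  layer 2 (silty sand): t_2 = 7.09 × 0.14 / 0.05945 = 16.70 d
  layer 3 (coarse sand): t_3 = 13.0 × 0.27 / 0.05945 = 59.04 d
Total t = Σ t_i = 81.17 days.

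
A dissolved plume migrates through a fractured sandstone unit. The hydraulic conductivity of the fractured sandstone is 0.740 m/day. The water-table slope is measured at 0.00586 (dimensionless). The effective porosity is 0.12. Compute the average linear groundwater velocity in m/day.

Hydraulic gradient i = 0.00586.
Darcy flux q = K · i = 0.7400 × 0.005860 = 0.004336 m/day.
Seepage velocity v = q / n_e = 0.004336 / 0.12 = 0.03614 m/day.

0.0361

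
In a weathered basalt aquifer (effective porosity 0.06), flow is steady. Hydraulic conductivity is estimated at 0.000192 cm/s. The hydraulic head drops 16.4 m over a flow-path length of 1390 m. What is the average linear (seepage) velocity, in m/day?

Convert K: 0.000192 cm/s × 864 = 0.1659 m/day.
Hydraulic gradient i = Δh / L = 16.4 / 1390 = 0.01180.
Darcy flux q = K · i = 0.1659 × 0.01180 = 0.001957 m/day.
Seepage velocity v = q / n_e = 0.001957 / 0.06 = 0.03262 m/day.

0.0326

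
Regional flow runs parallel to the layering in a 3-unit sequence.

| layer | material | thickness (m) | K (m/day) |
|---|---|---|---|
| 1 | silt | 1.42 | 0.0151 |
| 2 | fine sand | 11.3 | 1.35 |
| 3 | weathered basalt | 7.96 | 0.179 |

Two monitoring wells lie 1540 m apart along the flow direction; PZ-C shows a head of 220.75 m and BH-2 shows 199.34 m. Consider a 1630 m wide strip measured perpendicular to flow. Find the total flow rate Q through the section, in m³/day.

Flow is parallel to layering, so each bed carries its own Darcy discharge and the transmissivities add.
Σ(K_i·b_i) = 0.0151×1.42 + 1.35×11.3 + 0.179×7.96 = 16.70 m²/day.
Hydraulic gradient i = (220.75 − 199.34) / 1540 = 21.41 / 1540 = 0.01390.
Q = Σ(K_i·b_i) · W · i = 16.70 × 1630 × 0.01390 = 378.5 m³/day.

378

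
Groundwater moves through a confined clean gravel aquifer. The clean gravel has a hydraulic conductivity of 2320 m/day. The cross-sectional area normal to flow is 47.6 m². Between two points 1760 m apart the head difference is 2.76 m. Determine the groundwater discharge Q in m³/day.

Hydraulic gradient i = Δh / L = 2.76 / 1760 = 0.001568.
Darcy's law: Q = K · A · i = 2320 × 47.60 × 0.001568 = 173.2 m³/day.

173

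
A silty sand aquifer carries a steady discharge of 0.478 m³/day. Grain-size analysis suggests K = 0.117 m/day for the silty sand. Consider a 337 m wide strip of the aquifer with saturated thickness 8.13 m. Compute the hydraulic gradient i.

0.00149

Cross-sectional area A = 337 × 8.13 = 2740 m².
From Q = K·A·i, i = Q / (K·A) = 0.478 / (0.1170 × 2740) = 0.001491.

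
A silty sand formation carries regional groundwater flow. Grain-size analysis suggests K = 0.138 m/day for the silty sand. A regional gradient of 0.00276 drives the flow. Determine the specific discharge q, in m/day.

0.000381

Hydraulic gradient i = 0.00276.
Specific discharge q = K · i = 0.1380 × 0.002760 = 0.0003809 m/day.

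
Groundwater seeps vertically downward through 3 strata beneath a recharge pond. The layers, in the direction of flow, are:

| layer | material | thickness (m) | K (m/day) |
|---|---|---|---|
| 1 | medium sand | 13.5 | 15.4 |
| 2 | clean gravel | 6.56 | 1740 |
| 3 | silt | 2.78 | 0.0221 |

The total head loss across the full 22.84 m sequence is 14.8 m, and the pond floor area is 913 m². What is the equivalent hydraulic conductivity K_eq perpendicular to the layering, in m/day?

Flow is perpendicular to layering, so the layers act in series and the equivalent K is the thickness-weighted harmonic mean.
Total thickness L = 13.5 + 6.56 + 2.78 = 22.84 m.
Σ(b_i/K_i) = 13.5/15.4 + 6.56/1740 + 2.78/0.0221 = 126.7 d.
K_eq = L / Σ(b_i/K_i) = 22.84 / 126.7 = 0.1803 m/day.

0.180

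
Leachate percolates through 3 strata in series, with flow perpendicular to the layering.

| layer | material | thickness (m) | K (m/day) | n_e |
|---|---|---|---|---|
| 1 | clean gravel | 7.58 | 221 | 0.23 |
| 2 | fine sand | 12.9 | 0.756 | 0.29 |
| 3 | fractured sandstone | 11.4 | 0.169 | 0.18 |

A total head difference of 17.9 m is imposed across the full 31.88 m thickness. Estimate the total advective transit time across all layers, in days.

35.6

With flow normal to the layers, continuity requires the same specific discharge q through every layer.
Σ(b_i/K_i) = 7.58/221 + 12.9/0.756 + 11.4/0.169 = 84.55 d.
q = Δh / Σ(b_i/K_i) = 17.9 / 84.55 = 0.2117 m/day.
In each layer the seepage velocity is v_i = q/n_i, so the layer transit time is t_i = b_i·n_i / q:
  layer 1 (clean gravel): t_1 = 7.58 × 0.23 / 0.2117 = 8.235 d
  layer 2 (fine sand): t_2 = 12.9 × 0.29 / 0.2117 = 17.67 d
  layer 3 (fractured sandstone): t_3 = 11.4 × 0.18 / 0.2117 = 9.693 d
Total t = Σ t_i = 35.60 days.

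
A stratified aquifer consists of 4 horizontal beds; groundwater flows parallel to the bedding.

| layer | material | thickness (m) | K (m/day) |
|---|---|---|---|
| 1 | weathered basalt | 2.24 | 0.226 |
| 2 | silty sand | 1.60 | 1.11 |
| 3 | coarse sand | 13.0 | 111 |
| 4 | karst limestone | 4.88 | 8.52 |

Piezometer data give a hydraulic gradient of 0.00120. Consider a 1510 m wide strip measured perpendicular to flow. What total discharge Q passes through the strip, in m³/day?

Flow is parallel to layering, so each bed carries its own Darcy discharge and the transmissivities add.
Σ(K_i·b_i) = 0.226×2.24 + 1.11×1.60 + 111×13.0 + 8.52×4.88 = 1487 m²/day.
Hydraulic gradient i = 0.00120.
Q = Σ(K_i·b_i) · W · i = 1487 × 1510 × 0.001200 = 2694 m³/day.

2690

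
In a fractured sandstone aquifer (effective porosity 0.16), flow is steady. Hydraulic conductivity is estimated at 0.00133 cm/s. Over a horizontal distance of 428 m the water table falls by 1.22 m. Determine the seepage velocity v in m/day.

Convert K: 0.00133 cm/s × 864 = 1.149 m/day.
Hydraulic gradient i = Δh / L = 1.22 / 428 = 0.002850.
Darcy flux q = K · i = 1.149 × 0.002850 = 0.003276 m/day.
Seepage velocity v = q / n_e = 0.003276 / 0.16 = 0.02047 m/day.

0.0205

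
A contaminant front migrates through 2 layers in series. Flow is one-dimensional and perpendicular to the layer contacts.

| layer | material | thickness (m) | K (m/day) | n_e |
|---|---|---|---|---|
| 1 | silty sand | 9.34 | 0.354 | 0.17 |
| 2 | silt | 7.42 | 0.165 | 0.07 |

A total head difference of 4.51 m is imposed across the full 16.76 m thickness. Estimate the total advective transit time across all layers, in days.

33.3

With flow normal to the layers, continuity requires the same specific discharge q through every layer.
Σ(b_i/K_i) = 9.34/0.354 + 7.42/0.165 = 71.35 d.
q = Δh / Σ(b_i/K_i) = 4.51 / 71.35 = 0.06321 m/day.
In each layer the seepage velocity is v_i = q/n_i, so the layer transit time is t_i = b_i·n_i / q:
  layer 1 (silty sand): t_1 = 9.34 × 0.17 / 0.06321 = 25.12 d
  layer 2 (silt): t_2 = 7.42 × 0.07 / 0.06321 = 8.218 d
Total t = Σ t_i = 33.34 days.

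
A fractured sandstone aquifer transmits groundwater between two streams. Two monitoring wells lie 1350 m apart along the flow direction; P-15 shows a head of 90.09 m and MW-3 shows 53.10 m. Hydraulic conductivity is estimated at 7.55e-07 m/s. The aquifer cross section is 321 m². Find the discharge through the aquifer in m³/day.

Convert K: 7.55e-07 m/s × 86400 = 0.06523 m/day.
Hydraulic gradient i = (90.09 − 53.10) / 1350 = 36.99 / 1350 = 0.02740.
Darcy's law: Q = K · A · i = 0.06523 × 321.0 × 0.02740 = 0.5737 m³/day.

0.574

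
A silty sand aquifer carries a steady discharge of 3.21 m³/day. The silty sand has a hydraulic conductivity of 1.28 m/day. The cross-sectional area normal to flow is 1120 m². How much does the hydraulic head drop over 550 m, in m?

From Q = K·A·i, i = Q / (K·A) = 3.21 / (1.280 × 1120) = 0.002239.
Head loss Δh = i · L = 0.002239 × 550 = 1.232 m.

1.23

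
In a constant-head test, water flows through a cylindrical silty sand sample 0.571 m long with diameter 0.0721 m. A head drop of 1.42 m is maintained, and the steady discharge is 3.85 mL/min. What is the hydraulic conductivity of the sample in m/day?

0.546

Cross-sectional area A = π·(d/2)² = π × (0.0721/2)² = 0.004083 m².
Convert discharge: 3.85 mL/min = 6.417e-08 m³/s.
Darcy's law rearranged: K = Q·L / (A·Δh) = 6.417e-08 × 0.571 / (0.004083 × 1.42) = 6.320e-06 m/s = 0.5460 m/day.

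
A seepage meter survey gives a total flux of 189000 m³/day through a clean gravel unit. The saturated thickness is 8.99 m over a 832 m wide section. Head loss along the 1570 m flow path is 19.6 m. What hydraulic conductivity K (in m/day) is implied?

2020

Cross-sectional area A = 832 × 8.99 = 7480 m².
Hydraulic gradient i = Δh / L = 19.6 / 1570 = 0.01248.
From Q = K·A·i, K = Q / (A·i) = 189000 / (7480 × 0.01248) = 2024 m/day.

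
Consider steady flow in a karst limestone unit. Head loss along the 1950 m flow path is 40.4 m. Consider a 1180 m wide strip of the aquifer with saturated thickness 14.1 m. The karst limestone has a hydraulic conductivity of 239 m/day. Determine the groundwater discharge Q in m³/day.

82400

Cross-sectional area A = 1180 × 14.1 = 16638 m².
Hydraulic gradient i = Δh / L = 40.4 / 1950 = 0.02072.
Darcy's law: Q = K · A · i = 239.0 × 16638 × 0.02072 = 82385 m³/day.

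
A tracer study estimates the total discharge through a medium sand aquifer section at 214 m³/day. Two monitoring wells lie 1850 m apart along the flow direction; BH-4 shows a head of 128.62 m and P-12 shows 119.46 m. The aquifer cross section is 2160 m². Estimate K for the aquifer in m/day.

20.0

Hydraulic gradient i = (128.62 − 119.46) / 1850 = 9.16 / 1850 = 0.004951.
From Q = K·A·i, K = Q / (A·i) = 214 / (2160 × 0.004951) = 20.01 m/day.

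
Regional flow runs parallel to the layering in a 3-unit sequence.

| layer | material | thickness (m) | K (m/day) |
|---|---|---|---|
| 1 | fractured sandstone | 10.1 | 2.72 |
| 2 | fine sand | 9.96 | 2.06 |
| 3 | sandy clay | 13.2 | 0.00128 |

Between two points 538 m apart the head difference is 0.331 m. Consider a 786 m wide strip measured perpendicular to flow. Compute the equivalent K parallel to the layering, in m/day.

1.44

Flow is parallel to layering, so each bed carries its own Darcy discharge and the transmissivities add.
Σ(K_i·b_i) = 2.72×10.1 + 2.06×9.96 + 0.00128×13.2 = 48.01 m²/day.
Total thickness b = 33.26 m, so K_eq = Σ(K_i·b_i)/b = 1.443 m/day.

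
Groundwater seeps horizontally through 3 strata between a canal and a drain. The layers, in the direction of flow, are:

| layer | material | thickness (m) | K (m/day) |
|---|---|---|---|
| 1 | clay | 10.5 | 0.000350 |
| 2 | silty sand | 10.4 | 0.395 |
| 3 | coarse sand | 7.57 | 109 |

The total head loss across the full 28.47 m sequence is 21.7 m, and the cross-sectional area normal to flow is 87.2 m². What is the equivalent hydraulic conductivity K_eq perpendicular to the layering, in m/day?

Flow is perpendicular to layering, so the layers act in series and the equivalent K is the thickness-weighted harmonic mean.
Total thickness L = 10.5 + 10.4 + 7.57 = 28.47 m.
Σ(b_i/K_i) = 10.5/0.000350 + 10.4/0.395 + 7.57/109 = 30026 d.
K_eq = L / Σ(b_i/K_i) = 28.47 / 30026 = 0.0009482 m/day.

0.000948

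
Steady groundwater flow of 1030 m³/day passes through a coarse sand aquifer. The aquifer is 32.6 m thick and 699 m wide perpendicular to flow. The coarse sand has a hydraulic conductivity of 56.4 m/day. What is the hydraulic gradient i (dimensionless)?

0.000801

Cross-sectional area A = 699 × 32.6 = 22787 m².
From Q = K·A·i, i = Q / (K·A) = 1030 / (56.40 × 22787) = 0.0008014.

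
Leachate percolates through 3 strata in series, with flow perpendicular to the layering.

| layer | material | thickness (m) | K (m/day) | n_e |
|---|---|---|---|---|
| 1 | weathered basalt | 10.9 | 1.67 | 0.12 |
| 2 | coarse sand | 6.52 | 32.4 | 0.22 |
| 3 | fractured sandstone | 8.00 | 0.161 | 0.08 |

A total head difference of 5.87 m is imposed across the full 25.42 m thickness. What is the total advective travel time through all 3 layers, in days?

32.5

With flow normal to the layers, continuity requires the same specific discharge q through every layer.
Σ(b_i/K_i) = 10.9/1.67 + 6.52/32.4 + 8.00/0.161 = 56.42 d.
q = Δh / Σ(b_i/K_i) = 5.87 / 56.42 = 0.1040 m/day.
In each layer the seepage velocity is v_i = q/n_i, so the layer transit time is t_i = b_i·n_i / q:
  layer 1 (weathered basalt): t_1 = 10.9 × 0.12 / 0.1040 = 12.57 d
  layer 2 (coarse sand): t_2 = 6.52 × 0.22 / 0.1040 = 13.79 d
  layer 3 (fractured sandstone): t_3 = 8.00 × 0.08 / 0.1040 = 6.151 d
Total t = Σ t_i = 32.51 days.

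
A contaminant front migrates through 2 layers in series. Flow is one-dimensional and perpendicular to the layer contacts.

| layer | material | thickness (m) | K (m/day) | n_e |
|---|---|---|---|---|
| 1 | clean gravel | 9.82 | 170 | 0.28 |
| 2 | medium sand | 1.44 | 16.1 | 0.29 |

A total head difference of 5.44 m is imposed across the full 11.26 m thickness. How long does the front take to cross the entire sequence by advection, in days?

With flow normal to the layers, continuity requires the same specific discharge q through every layer.
Σ(b_i/K_i) = 9.82/170 + 1.44/16.1 = 0.1472 d.
q = Δh / Σ(b_i/K_i) = 5.44 / 0.1472 = 36.96 m/day.
In each layer the seepage velocity is v_i = q/n_i, so the layer transit time is t_i = b_i·n_i / q:
  layer 1 (clean gravel): t_1 = 9.82 × 0.28 / 36.96 = 0.07440 d
  layer 2 (medium sand): t_2 = 1.44 × 0.29 / 36.96 = 0.01130 d
Total t = Σ t_i = 0.08570 days.

0.0857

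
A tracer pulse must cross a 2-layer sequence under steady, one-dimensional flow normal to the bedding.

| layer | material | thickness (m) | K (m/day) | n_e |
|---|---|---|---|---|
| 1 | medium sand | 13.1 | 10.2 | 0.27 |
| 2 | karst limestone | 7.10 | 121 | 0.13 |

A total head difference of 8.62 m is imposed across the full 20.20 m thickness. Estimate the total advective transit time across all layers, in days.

With flow normal to the layers, continuity requires the same specific discharge q through every layer.
Σ(b_i/K_i) = 13.1/10.2 + 7.10/121 = 1.343 d.
q = Δh / Σ(b_i/K_i) = 8.62 / 1.343 = 6.419 m/day.
In each layer the seepage velocity is v_i = q/n_i, so the layer transit time is t_i = b_i·n_i / q:
  layer 1 (medium sand): t_1 = 13.1 × 0.27 / 6.419 = 0.5511 d
  layer 2 (karst limestone): t_2 = 7.10 × 0.13 / 6.419 = 0.1438 d
Total t = Σ t_i = 0.6949 days.

0.695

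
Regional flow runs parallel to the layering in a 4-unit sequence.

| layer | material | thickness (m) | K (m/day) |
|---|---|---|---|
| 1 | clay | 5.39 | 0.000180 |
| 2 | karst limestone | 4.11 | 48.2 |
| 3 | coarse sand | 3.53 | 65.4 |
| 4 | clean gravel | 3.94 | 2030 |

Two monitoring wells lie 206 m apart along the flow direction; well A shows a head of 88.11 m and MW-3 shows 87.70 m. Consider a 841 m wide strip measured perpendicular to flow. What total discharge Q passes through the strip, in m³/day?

Flow is parallel to layering, so each bed carries its own Darcy discharge and the transmissivities add.
Σ(K_i·b_i) = 0.000180×5.39 + 48.2×4.11 + 65.4×3.53 + 2030×3.94 = 8427 m²/day.
Hydraulic gradient i = (88.11 − 87.70) / 206 = 0.41 / 206 = 0.001990.
Q = Σ(K_i·b_i) · W · i = 8427 × 841 × 0.001990 = 14106 m³/day.

14100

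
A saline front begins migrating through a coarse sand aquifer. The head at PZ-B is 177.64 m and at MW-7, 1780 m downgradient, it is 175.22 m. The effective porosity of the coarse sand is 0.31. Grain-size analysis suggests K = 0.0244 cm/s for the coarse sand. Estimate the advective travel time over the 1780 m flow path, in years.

Convert K: 0.0244 cm/s × 864 = 21.08 m/day.
Hydraulic gradient i = (177.64 − 175.22) / 1780 = 2.42 / 1780 = 0.001360.
Darcy flux q = K · i = 21.08 × 0.001360 = 0.02866 m/day.
Seepage velocity v = q / n_e = 0.02866 / 0.31 = 0.09246 m/day.
Travel time t = L / v = 1780 / 0.09246 = 19252 days = 52.71 years.

52.7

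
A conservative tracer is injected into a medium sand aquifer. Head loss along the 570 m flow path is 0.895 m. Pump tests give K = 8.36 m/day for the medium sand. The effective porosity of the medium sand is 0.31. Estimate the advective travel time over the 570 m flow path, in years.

Hydraulic gradient i = Δh / L = 0.895 / 570 = 0.001570.
Darcy flux q = K · i = 8.360 × 0.001570 = 0.01313 m/day.
Seepage velocity v = q / n_e = 0.01313 / 0.31 = 0.04234 m/day.
Travel time t = L / v = 570 / 0.04234 = 13461 days = 36.85 years.

36.9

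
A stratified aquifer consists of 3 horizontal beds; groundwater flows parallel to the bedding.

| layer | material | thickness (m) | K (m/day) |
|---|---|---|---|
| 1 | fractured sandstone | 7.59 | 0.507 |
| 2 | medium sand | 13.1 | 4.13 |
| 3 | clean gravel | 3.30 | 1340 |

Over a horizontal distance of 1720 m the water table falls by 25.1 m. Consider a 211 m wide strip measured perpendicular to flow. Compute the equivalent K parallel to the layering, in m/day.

187

Flow is parallel to layering, so each bed carries its own Darcy discharge and the transmissivities add.
Σ(K_i·b_i) = 0.507×7.59 + 4.13×13.1 + 1340×3.30 = 4480 m²/day.
Total thickness b = 23.99 m, so K_eq = Σ(K_i·b_i)/b = 186.7 m/day.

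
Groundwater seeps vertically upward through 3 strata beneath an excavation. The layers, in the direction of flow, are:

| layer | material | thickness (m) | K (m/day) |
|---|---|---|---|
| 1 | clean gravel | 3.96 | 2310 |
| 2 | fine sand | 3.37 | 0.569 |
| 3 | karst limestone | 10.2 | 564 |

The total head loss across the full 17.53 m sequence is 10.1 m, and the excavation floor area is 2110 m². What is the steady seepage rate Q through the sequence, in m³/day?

3590

Flow is perpendicular to layering, so the layers act in series and the equivalent K is the thickness-weighted harmonic mean.
Total thickness L = 3.96 + 3.37 + 10.2 = 17.53 m.
Σ(b_i/K_i) = 3.96/2310 + 3.37/0.569 + 10.2/564 = 5.942 d.
K_eq = L / Σ(b_i/K_i) = 17.53 / 5.942 = 2.950 m/day.
Q = K_eq · A · (Δh/L) = 2.950 × 2110 × (10.1/17.53) = 3586 m³/day.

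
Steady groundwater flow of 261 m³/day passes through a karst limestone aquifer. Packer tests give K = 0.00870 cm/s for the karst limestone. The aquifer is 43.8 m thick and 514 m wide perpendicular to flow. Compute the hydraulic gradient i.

Convert K: 0.00870 cm/s × 864 = 7.517 m/day.
Cross-sectional area A = 514 × 43.8 = 22513 m².
From Q = K·A·i, i = Q / (K·A) = 261 / (7.517 × 22513) = 0.001542.

0.00154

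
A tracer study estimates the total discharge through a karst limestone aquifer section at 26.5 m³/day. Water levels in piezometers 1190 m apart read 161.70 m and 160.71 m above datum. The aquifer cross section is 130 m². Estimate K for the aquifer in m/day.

245

Hydraulic gradient i = (161.70 − 160.71) / 1190 = 0.99 / 1190 = 0.0008319.
From Q = K·A·i, K = Q / (A·i) = 26.5 / (130.0 × 0.0008319) = 245.0 m/day.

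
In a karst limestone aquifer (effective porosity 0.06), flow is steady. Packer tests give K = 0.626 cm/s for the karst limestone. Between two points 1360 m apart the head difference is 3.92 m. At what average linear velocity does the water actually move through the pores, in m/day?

Convert K: 0.626 cm/s × 864 = 540.9 m/day.
Hydraulic gradient i = Δh / L = 3.92 / 1360 = 0.002882.
Darcy flux q = K · i = 540.9 × 0.002882 = 1.559 m/day.
Seepage velocity v = q / n_e = 1.559 / 0.06 = 25.98 m/day.

26.0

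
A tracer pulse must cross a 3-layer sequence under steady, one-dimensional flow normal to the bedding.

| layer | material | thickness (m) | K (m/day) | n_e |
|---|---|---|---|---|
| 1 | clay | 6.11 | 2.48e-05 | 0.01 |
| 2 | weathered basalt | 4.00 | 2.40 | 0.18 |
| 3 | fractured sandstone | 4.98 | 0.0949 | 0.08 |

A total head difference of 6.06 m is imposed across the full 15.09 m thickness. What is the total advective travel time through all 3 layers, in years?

131

With flow normal to the layers, continuity requires the same specific discharge q through every layer.
Σ(b_i/K_i) = 6.11/2.48e-05 + 4.00/2.40 + 4.98/0.0949 = 2.464e+05 d.
q = Δh / Σ(b_i/K_i) = 6.06 / 2.464e+05 = 2.459e-05 m/day.
In each layer the seepage velocity is v_i = q/n_i, so the layer transit time is t_i = b_i·n_i / q:
  layer 1 (clay): t_1 = 6.11 × 0.01 / 2.459e-05 = 2485 d
  layer 2 (weathered basalt): t_2 = 4.00 × 0.18 / 2.459e-05 = 29278 d
  layer 3 (fractured sandstone): t_3 = 4.98 × 0.08 / 2.459e-05 = 16201 d
Total t = Σ t_i = 47963 days = 131.3 years.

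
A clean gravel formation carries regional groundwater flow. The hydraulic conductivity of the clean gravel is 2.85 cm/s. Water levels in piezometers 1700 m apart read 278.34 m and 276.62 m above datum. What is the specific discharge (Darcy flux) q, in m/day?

2.49

Convert K: 2.85 cm/s × 864 = 2462 m/day.
Hydraulic gradient i = (278.34 − 276.62) / 1700 = 1.72 / 1700 = 0.001012.
Specific discharge q = K · i = 2462 × 0.001012 = 2.491 m/day.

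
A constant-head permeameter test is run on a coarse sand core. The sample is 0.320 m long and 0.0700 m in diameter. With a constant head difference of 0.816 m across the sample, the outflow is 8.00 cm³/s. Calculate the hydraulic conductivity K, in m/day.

Cross-sectional area A = π·(d/2)² = π × (0.0700/2)² = 0.003848 m².
Convert discharge: 8.00 cm³/s = 8.000e-06 m³/s.
Darcy's law rearranged: K = Q·L / (A·Δh) = 8.000e-06 × 0.320 / (0.003848 × 0.816) = 0.0008152 m/s = 70.43 m/day.

70.4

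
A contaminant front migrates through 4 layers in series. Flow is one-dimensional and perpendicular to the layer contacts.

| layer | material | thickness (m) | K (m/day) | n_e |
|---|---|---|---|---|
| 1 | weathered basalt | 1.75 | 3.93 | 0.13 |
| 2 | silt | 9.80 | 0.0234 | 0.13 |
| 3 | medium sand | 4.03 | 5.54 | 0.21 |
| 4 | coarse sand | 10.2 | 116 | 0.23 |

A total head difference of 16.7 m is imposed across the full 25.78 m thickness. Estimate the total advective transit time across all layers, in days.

With flow normal to the layers, continuity requires the same specific discharge q through every layer.
Σ(b_i/K_i) = 1.75/3.93 + 9.80/0.0234 + 4.03/5.54 + 10.2/116 = 420.1 d.
q = Δh / Σ(b_i/K_i) = 16.7 / 420.1 = 0.03976 m/day.
In each layer the seepage velocity is v_i = q/n_i, so the layer transit time is t_i = b_i·n_i / q:
  layer 1 (weathered basalt): t_1 = 1.75 × 0.13 / 0.03976 = 5.722 d
  layer 2 (silt): t_2 = 9.80 × 0.13 / 0.03976 = 32.05 d
  layer 3 (medium sand): t_3 = 4.03 × 0.21 / 0.03976 = 21.29 d
  layer 4 (coarse sand): t_4 = 10.2 × 0.23 / 0.03976 = 59.01 d
Total t = Σ t_i = 118.1 days.

118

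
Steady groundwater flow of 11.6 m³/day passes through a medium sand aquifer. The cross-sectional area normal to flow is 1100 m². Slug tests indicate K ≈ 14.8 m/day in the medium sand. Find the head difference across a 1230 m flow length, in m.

From Q = K·A·i, i = Q / (K·A) = 11.6 / (14.80 × 1100) = 0.0007125.
Head loss Δh = i · L = 0.0007125 × 1230 = 0.8764 m.

0.876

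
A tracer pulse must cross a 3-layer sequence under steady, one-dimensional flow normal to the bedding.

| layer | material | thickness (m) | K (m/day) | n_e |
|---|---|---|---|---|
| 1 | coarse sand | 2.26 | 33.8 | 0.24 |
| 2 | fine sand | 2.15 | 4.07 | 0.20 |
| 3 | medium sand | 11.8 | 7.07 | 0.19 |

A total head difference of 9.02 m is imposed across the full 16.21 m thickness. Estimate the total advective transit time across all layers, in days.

0.807

With flow normal to the layers, continuity requires the same specific discharge q through every layer.
Σ(b_i/K_i) = 2.26/33.8 + 2.15/4.07 + 11.8/7.07 = 2.264 d.
q = Δh / Σ(b_i/K_i) = 9.02 / 2.264 = 3.984 m/day.
In each layer the seepage velocity is v_i = q/n_i, so the layer transit time is t_i = b_i·n_i / q:
  layer 1 (coarse sand): t_1 = 2.26 × 0.24 / 3.984 = 0.1361 d
  layer 2 (fine sand): t_2 = 2.15 × 0.20 / 3.984 = 0.1079 d
  layer 3 (medium sand): t_3 = 11.8 × 0.19 / 3.984 = 0.5628 d
Total t = Σ t_i = 0.8069 days.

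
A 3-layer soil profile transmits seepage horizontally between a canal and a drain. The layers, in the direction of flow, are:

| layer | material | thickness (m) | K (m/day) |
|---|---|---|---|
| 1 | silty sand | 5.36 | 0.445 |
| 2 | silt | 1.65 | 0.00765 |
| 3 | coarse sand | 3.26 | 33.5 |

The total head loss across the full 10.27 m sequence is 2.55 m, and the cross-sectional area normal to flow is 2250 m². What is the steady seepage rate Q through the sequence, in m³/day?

25.2

Flow is perpendicular to layering, so the layers act in series and the equivalent K is the thickness-weighted harmonic mean.
Total thickness L = 5.36 + 1.65 + 3.26 = 10.27 m.
Σ(b_i/K_i) = 5.36/0.445 + 1.65/0.00765 + 3.26/33.5 = 227.8 d.
K_eq = L / Σ(b_i/K_i) = 10.27 / 227.8 = 0.04508 m/day.
Q = K_eq · A · (Δh/L) = 0.04508 × 2250 × (2.55/10.27) = 25.18 m³/day.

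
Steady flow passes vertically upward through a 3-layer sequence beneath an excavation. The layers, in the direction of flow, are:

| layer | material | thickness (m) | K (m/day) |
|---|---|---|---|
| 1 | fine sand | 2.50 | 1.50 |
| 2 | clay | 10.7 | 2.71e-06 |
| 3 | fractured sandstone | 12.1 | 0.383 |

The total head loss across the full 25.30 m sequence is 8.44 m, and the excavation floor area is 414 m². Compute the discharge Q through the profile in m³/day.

Flow is perpendicular to layering, so the layers act in series and the equivalent K is the thickness-weighted harmonic mean.
Total thickness L = 2.50 + 10.7 + 12.1 = 25.30 m.
Σ(b_i/K_i) = 2.50/1.50 + 10.7/2.71e-06 + 12.1/0.383 = 3.948e+06 d.
K_eq = L / Σ(b_i/K_i) = 25.30 / 3.948e+06 = 6.408e-06 m/day.
Q = K_eq · A · (Δh/L) = 6.408e-06 × 414 × (8.44/25.30) = 0.0008850 m³/day.

0.000885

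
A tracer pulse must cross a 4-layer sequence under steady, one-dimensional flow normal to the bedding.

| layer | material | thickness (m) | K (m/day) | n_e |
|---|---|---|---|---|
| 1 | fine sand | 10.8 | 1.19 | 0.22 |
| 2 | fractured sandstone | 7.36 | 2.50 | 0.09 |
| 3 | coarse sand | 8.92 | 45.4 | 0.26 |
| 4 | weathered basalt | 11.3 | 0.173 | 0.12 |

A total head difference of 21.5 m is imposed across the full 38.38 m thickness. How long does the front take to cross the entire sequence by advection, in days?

24.2

With flow normal to the layers, continuity requires the same specific discharge q through every layer.
Σ(b_i/K_i) = 10.8/1.19 + 7.36/2.50 + 8.92/45.4 + 11.3/0.173 = 77.53 d.
q = Δh / Σ(b_i/K_i) = 21.5 / 77.53 = 0.2773 m/day.
In each layer the seepage velocity is v_i = q/n_i, so the layer transit time is t_i = b_i·n_i / q:
  layer 1 (fine sand): t_1 = 10.8 × 0.22 / 0.2773 = 8.568 d
  layer 2 (fractured sandstone): t_2 = 7.36 × 0.09 / 0.2773 = 2.389 d
  layer 3 (coarse sand): t_3 = 8.92 × 0.26 / 0.2773 = 8.364 d
  layer 4 (weathered basalt): t_4 = 11.3 × 0.12 / 0.2773 = 4.890 d
Total t = Σ t_i = 24.21 days.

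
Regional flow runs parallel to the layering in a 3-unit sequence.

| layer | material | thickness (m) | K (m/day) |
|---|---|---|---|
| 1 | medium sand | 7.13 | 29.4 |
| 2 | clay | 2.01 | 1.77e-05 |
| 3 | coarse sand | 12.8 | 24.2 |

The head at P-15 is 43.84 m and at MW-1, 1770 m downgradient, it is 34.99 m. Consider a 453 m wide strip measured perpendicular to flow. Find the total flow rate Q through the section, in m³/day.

1180

Flow is parallel to layering, so each bed carries its own Darcy discharge and the transmissivities add.
Σ(K_i·b_i) = 29.4×7.13 + 1.77e-05×2.01 + 24.2×12.8 = 519.4 m²/day.
Hydraulic gradient i = (43.84 − 34.99) / 1770 = 8.85 / 1770 = 0.005000.
Q = Σ(K_i·b_i) · W · i = 519.4 × 453 × 0.005000 = 1176 m³/day.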